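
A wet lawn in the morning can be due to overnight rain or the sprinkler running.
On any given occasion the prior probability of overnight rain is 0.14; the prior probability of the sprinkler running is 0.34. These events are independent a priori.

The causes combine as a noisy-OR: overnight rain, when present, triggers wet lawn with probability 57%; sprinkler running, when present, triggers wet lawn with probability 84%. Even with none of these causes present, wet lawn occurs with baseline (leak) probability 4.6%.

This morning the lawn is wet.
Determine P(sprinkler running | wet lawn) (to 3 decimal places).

Under noisy-OR, P(wet lawn | causes) = 1 − (1−0.046)·∏(1−qᵢ) over the active causes.
P(wet lawn) = 0.046·0.86·0.66 + 0.84736·0.86·0.34 + 0.58978·0.14·0.66 + 0.934365·0.14·0.34 = 0.026110 + 0.247768 + 0.054496 + 0.044476 = 0.372850
Of this, 0.292244 comes from 0.247768 + 0.044476 (the sprinkler running=true cases).
P(sprinkler running | wet lawn) = 0.292244 / 0.372850 ≈ 0.784

P(sprinkler running | wet lawn) ≈ 0.784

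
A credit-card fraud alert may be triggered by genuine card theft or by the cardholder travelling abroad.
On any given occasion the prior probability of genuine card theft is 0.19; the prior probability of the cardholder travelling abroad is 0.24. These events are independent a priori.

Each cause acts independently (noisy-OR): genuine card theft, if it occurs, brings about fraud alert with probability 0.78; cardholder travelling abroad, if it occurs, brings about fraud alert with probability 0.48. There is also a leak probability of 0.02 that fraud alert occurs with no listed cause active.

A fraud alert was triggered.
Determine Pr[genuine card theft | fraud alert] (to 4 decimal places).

Pr[genuine card theft | fraud alert] ≈ 0.5882

Under noisy-OR, P(fraud alert | causes) = 1 − (1−0.02)·∏(1−qᵢ) over the active causes.
Enumerate the 4 (genuine card theft, cardholder travelling abroad) configurations and weight by the priors:
  P(fraud alert) = 0.02×0.81×0.76 + 0.4904×0.81×0.24 + 0.7844×0.19×0.76 + 0.887888×0.19×0.24
        = 0.012312 + 0.095334 + 0.113267 + 0.040488 = 0.261401
Configurations with genuine card theft contribute 0.153755, so
  P(genuine card theft | fraud alert) = 0.153755 / 0.261401 ≈ 0.5882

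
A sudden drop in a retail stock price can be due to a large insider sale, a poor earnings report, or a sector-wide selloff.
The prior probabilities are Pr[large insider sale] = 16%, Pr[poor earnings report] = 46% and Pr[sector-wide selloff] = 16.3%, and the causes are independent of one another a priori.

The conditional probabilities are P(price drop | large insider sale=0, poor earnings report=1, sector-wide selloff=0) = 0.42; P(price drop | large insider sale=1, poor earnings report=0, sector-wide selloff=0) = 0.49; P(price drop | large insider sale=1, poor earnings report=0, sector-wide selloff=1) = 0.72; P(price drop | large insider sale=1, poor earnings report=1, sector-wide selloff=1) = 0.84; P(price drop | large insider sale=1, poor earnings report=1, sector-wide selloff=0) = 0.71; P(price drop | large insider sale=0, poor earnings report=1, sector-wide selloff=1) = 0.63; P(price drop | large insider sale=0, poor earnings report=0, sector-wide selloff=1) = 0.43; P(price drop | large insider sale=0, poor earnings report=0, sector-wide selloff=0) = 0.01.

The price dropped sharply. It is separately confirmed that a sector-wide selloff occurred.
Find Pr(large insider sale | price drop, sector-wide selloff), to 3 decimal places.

Enumerate the 4 (large insider sale, poor earnings report) configurations and weight by the priors:
  P(price drop | sector-wide selloff) = 0.43*0.84*0.54 + 0.63*0.84*0.46 + 0.72*0.16*0.54 + 0.84*0.16*0.46
        = 0.195048 + 0.243432 + 0.062208 + 0.061824 = 0.562512
Configurations with large insider sale contribute 0.124032, so
  P(large insider sale | price drop, sector-wide selloff) = 0.124032 / 0.562512 ≈ 0.220

Pr(large insider sale | price drop, sector-wide selloff) ≈ 0.220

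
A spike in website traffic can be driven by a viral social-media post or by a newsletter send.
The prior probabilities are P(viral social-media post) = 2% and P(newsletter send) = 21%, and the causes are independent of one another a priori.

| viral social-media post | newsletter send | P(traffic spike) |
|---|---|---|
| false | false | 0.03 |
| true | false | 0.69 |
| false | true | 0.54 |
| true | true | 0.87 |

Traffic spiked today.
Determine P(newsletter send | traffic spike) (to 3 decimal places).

Numerator (weight on configurations with newsletter send): 0.111132 + 0.003654 = 0.114786
The normalizing constant is 0.03·0.98·0.79 + 0.54·0.98·0.21 + 0.69·0.02·0.79 + 0.87·0.02·0.21 = 0.148914
Posterior = 0.114786 / 0.148914 ≈ 0.771

P(newsletter send | traffic spike) ≈ 0.771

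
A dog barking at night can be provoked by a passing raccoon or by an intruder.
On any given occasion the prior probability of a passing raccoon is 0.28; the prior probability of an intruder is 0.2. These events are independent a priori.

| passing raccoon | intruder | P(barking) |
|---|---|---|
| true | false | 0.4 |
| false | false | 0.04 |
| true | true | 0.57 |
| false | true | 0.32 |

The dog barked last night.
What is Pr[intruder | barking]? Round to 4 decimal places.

Pr[intruder | barking] ≈ 0.4091

P(barking) = 0.04*0.72*0.8 + 0.32*0.72*0.2 + 0.4*0.28*0.8 + 0.57*0.28*0.2 = 0.023040 + 0.046080 + 0.089600 + 0.031920 = 0.190640
The intruder-present share is 0.046080 + 0.031920 = 0.078000.
So P(intruder | barking) = 0.078000/0.190640 ≈ 0.4091.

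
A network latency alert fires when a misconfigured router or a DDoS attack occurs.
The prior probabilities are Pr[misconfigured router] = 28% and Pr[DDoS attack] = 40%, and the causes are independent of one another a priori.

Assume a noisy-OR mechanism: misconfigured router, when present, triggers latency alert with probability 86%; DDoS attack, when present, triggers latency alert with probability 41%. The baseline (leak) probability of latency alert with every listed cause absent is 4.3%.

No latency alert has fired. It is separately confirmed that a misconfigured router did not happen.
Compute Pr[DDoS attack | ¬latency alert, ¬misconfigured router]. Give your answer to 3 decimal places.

Under noisy-OR, P(latency alert | causes) = 1 − (1−0.043)·∏(1−qᵢ) over the active causes.
For the numerator, keep only DDoS attack=true terms: 0.56463·0.4 = 0.225852
Denominator P(¬latency alert | ¬misconfigured router): 0.957·0.6 + 0.56463·0.4 = 0.800052
P(DDoS attack | ¬latency alert, ¬misconfigured router) = 0.225852/0.800052 ≈ 0.282

Pr[DDoS attack | ¬latency alert, ¬misconfigured router] ≈ 0.282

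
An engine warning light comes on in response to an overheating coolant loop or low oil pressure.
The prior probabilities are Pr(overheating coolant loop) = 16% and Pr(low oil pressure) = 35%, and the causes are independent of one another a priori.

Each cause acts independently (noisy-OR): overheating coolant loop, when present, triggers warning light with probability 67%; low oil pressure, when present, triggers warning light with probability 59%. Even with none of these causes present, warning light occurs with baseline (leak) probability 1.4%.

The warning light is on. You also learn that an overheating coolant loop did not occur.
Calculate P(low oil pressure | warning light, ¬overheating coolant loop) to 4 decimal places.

Under noisy-OR, P(warning light | causes) = 1 − (1−0.014)·∏(1−qᵢ) over the active causes.
P(warning light | ¬overheating coolant loop) = 0.014·0.65 + 0.59574·0.35 = 0.009100 + 0.208509 = 0.217609
Restricting to configurations with low oil pressure present: 0.59574·0.35 = 0.208509.
P(low oil pressure | warning light, ¬overheating coolant loop) = 0.208509 / 0.217609 ≈ 0.9582

P(low oil pressure | warning light, ¬overheating coolant loop) ≈ 0.9582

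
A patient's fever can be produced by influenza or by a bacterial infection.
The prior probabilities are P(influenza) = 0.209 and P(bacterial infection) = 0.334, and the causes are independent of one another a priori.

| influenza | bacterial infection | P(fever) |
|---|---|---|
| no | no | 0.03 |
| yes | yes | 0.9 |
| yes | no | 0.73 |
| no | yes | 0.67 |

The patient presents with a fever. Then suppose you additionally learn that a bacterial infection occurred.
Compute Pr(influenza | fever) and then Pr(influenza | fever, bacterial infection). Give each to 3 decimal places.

Pr(influenza | fever) ≈ 0.460; Pr(influenza | fever, bacterial infection) ≈ 0.262

Weight on influenza=true, given the evidence: 0.101612 + 0.062825 = 0.164437
The normalizing constant is 0.03*0.791*0.666 + 0.67*0.791*0.334 + 0.73*0.209*0.666 + 0.9*0.209*0.334 = 0.357251
P(influenza | fever) = 0.164437/0.357251 ≈ 0.460

Now also conditioning on bacterial infection=true:
Weight on influenza=true, given the evidence: 0.9·0.209 = 0.188100
Normalizer over all consistent configurations: 0.67·0.791 + 0.9·0.209 = 0.718070
P(influenza | fever, bacterial infection) = 0.188100/0.718070 ≈ 0.262
Conditioning on bacterial infection lowers the posterior on influenza: the classic explaining-away effect in a common-effect structure.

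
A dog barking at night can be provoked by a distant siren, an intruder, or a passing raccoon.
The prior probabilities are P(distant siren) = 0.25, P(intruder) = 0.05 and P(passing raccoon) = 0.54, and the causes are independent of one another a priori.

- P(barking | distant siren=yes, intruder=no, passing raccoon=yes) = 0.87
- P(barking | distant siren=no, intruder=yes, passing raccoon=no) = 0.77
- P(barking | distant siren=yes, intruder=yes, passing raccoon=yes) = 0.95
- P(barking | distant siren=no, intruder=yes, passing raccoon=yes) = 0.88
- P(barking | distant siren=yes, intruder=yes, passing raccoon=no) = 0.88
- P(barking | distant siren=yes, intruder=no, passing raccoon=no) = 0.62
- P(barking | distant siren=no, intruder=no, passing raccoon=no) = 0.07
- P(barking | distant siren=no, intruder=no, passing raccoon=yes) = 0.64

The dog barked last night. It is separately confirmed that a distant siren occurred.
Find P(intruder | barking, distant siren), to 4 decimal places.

P(intruder | barking, distant siren) ≈ 0.0601

P(barking | distant siren) = 0.62×0.95×0.46 + 0.87×0.95×0.54 + 0.88×0.05×0.46 + 0.95×0.05×0.54 = 0.270940 + 0.446310 + 0.020240 + 0.025650 = 0.763140
Restricting to configurations with intruder present: 0.020240 + 0.025650 = 0.045890.
P(intruder | barking, distant siren) = 0.045890 / 0.763140 ≈ 0.0601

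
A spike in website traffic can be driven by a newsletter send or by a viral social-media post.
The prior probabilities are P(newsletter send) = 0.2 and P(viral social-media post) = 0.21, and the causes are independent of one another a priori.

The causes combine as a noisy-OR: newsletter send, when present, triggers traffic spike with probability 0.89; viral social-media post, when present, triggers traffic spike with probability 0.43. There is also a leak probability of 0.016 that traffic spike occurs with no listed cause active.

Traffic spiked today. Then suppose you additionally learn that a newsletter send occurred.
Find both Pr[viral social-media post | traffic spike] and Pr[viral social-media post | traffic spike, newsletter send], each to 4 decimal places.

Pr[viral social-media post | traffic spike] ≈ 0.4284; Pr[viral social-media post | traffic spike, newsletter send] ≈ 0.2186

Under noisy-OR, P(traffic spike | causes) = 1 − (1−0.016)·∏(1−qᵢ) over the active causes.
Sum P(traffic spike|·) weighted by the priors over the 4 (newsletter send, viral social-media post) configurations:
  P(traffic spike) = 0.016*0.8*0.79 + 0.43912*0.8*0.21 + 0.89176*0.2*0.79 + 0.938303*0.2*0.21
        = 0.010112 + 0.073772 + 0.140898 + 0.039409 = 0.264191
Keeping only the viral social-media post-present terms gives 0.113181, so
  P(viral social-media post | traffic spike) = 0.113181 / 0.264191 ≈ 0.4284

With the extra evidence:
Numerator (weight on configurations with viral social-media post): 0.938303*0.21 = 0.197044
The normalizing constant is 0.89176*0.79 + 0.938303*0.21 = 0.901534
P(viral social-media post | traffic spike, newsletter send) = 0.197044/0.901534 ≈ 0.2186
The drop from 0.4284 to 0.2186 is the explaining-away (discounting) effect.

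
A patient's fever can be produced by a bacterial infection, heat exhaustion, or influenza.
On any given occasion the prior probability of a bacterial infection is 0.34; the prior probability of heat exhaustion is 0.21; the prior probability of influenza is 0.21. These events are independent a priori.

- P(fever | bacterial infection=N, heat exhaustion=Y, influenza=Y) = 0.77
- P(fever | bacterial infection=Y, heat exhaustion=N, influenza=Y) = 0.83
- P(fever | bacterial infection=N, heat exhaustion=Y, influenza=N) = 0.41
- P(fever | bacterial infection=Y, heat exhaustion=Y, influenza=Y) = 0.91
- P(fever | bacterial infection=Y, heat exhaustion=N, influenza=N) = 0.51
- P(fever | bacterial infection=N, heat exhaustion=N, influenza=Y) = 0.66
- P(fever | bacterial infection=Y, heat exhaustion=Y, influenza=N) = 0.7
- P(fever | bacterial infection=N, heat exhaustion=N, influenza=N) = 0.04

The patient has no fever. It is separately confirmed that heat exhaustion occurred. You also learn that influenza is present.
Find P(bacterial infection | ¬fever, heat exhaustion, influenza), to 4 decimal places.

Weight on bacterial infection=true, given the evidence: 0.09×0.34 = 0.030600
Denominator P(¬fever | heat exhaustion, influenza): 0.23×0.66 + 0.09×0.34 = 0.182400
Posterior = 0.030600 / 0.182400 ≈ 0.1678

P(bacterial infection | ¬fever, heat exhaustion, influenza) ≈ 0.1678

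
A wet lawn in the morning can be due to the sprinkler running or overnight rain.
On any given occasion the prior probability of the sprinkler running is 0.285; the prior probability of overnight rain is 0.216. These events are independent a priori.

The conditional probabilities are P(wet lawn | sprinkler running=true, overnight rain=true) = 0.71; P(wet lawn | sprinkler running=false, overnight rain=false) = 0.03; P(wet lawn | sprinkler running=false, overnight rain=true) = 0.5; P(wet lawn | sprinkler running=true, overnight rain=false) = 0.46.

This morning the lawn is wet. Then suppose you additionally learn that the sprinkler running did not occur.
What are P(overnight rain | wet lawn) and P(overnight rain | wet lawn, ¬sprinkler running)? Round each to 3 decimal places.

Numerator (weight on configurations with overnight rain): 0.077220 + 0.043708 = 0.120928
Normalizer over all consistent configurations: 0.03·0.715·0.784 + 0.5·0.715·0.216 + 0.46·0.285·0.784 + 0.71·0.285·0.216 = 0.240527
P(overnight rain | wet lawn) = 0.120928/0.240527 ≈ 0.503

With the extra evidence:
Numerator (weight on configurations with overnight rain): 0.5×0.216 = 0.108000
Denominator P(wet lawn | ¬sprinkler running): 0.03×0.784 + 0.5×0.216 = 0.131520
Posterior = 0.108000 / 0.131520 ≈ 0.821
With sprinkler running excluded, overnight rain must carry more of the explanatory weight for the wet lawn.

P(overnight rain | wet lawn) ≈ 0.503; P(overnight rain | wet lawn, ¬sprinkler running) ≈ 0.821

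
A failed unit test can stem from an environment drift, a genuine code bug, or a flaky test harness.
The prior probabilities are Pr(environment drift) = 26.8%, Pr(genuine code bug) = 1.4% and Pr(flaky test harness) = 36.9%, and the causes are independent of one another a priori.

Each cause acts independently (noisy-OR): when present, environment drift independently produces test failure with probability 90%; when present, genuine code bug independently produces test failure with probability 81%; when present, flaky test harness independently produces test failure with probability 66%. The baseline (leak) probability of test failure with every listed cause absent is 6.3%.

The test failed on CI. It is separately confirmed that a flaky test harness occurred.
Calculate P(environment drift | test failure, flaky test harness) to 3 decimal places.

Under noisy-OR, P(test failure | causes) = 1 − (1−0.063)·∏(1−qᵢ) over the active causes.
By total probability over the 4 (environment drift, genuine code bug) configurations:
  P(test failure | flaky test harness) = 0.68142×0.732×0.986 + 0.93947×0.732×0.014 + 0.968142×0.268×0.986 + 0.993947×0.268×0.014
        = 0.491816 + 0.009628 + 0.255830 + 0.003729 = 0.761003
Keeping only the environment drift-present terms gives 0.259559, so
  P(environment drift | test failure, flaky test harness) = 0.259559 / 0.761003 ≈ 0.341

P(environment drift | test failure, flaky test harness) ≈ 0.341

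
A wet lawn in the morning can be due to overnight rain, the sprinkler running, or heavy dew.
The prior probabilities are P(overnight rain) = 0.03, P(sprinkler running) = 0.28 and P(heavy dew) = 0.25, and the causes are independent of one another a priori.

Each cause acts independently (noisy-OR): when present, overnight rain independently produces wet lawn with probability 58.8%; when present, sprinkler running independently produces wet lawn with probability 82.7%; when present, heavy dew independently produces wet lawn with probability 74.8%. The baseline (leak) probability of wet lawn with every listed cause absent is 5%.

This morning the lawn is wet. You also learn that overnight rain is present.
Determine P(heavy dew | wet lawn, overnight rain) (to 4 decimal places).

P(heavy dew | wet lawn, overnight rain) ≈ 0.3058

Under noisy-OR, P(wet lawn | causes) = 1 − (1−0.05)·∏(1−qᵢ) over the active causes.
P(wet lawn | overnight rain) = 0.6086×0.72×0.75 + 0.901367×0.72×0.25 + 0.932288×0.28×0.75 + 0.982937×0.28×0.25 = 0.328644 + 0.162246 + 0.195780 + 0.068806 = 0.755476
Of this, 0.231052 comes from 0.162246 + 0.068806 (the heavy dew=true cases).
So P(heavy dew | wet lawn, overnight rain) = 0.231052/0.755476 ≈ 0.3058.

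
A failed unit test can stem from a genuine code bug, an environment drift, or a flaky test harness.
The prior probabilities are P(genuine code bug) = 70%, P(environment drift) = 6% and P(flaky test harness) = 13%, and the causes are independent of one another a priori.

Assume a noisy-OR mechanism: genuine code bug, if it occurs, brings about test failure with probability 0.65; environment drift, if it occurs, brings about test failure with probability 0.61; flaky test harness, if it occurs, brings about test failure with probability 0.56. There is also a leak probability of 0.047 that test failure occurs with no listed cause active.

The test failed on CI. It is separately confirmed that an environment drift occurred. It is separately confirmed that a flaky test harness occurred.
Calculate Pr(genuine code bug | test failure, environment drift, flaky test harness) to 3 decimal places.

Under noisy-OR, P(test failure | causes) = 1 − (1−0.047)·∏(1−qᵢ) over the active causes.
Numerator (weight on configurations with genuine code bug): 0.942763×0.7 = 0.659934
Denominator P(test failure | environment drift, flaky test harness): 0.836465×0.3 + 0.942763×0.7 = 0.910873
P(genuine code bug | test failure, environment drift, flaky test harness) = 0.659934/0.910873 ≈ 0.725

Pr(genuine code bug | test failure, environment drift, flaky test harness) ≈ 0.725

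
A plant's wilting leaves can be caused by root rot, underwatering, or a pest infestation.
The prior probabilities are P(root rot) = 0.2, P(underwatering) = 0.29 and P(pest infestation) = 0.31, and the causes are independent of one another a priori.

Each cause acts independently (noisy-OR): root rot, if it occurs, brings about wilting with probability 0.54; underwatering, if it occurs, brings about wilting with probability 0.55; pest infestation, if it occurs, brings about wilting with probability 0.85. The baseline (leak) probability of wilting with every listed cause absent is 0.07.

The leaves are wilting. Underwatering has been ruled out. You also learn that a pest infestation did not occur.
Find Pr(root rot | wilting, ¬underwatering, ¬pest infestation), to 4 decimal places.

Under noisy-OR, P(wilting | causes) = 1 − (1−0.07)·∏(1−qᵢ) over the active causes.
P(wilting | ¬underwatering, ¬pest infestation) = 0.07×0.8 + 0.5722×0.2 = 0.056000 + 0.114440 = 0.170440
The root rot-present share is 0.5722×0.2 = 0.114440.
So P(root rot | wilting, ¬underwatering, ¬pest infestation) = 0.114440/0.170440 ≈ 0.6714.

Pr(root rot | wilting, ¬underwatering, ¬pest infestation) ≈ 0.6714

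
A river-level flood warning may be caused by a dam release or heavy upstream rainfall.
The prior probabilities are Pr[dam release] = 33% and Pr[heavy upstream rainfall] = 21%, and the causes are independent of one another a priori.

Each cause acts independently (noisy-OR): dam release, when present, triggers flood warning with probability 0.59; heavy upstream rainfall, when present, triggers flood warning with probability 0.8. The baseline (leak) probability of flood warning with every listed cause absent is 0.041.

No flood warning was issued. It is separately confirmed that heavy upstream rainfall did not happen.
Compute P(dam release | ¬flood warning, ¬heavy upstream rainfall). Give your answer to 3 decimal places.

Under noisy-OR, P(flood warning | causes) = 1 − (1−0.041)·∏(1−qᵢ) over the active causes.
Enumerate both values of dam release and weight by the priors:
  P(¬flood warning | ¬heavy upstream rainfall) = 0.959*0.67 + 0.39319*0.33
        = 0.642530 + 0.129753 = 0.772283
Keeping only the dam release-present terms gives 0.129753, so
  P(dam release | ¬flood warning, ¬heavy upstream rainfall) = 0.129753 / 0.772283 ≈ 0.168

P(dam release | ¬flood warning, ¬heavy upstream rainfall) ≈ 0.168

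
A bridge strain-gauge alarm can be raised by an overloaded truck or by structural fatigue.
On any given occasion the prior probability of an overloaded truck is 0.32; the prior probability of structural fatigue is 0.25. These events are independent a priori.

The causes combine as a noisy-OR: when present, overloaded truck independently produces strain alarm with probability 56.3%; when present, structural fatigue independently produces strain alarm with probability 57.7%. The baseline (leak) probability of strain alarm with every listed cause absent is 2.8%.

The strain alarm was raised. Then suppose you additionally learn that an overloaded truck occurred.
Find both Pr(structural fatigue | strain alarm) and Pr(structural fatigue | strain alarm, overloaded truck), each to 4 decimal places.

Pr(structural fatigue | strain alarm) ≈ 0.5211; Pr(structural fatigue | strain alarm, overloaded truck) ≈ 0.3222

Under noisy-OR, P(strain alarm | causes) = 1 − (1−0.028)·∏(1−qᵢ) over the active causes.
P(strain alarm) = 0.028·0.68·0.75 + 0.588844·0.68·0.25 + 0.575236·0.32·0.75 + 0.820325·0.32·0.25 = 0.014280 + 0.100103 + 0.138057 + 0.065626 = 0.318066
Restricting to configurations with structural fatigue present: 0.100103 + 0.065626 = 0.165729.
So P(structural fatigue | strain alarm) = 0.165729/0.318066 ≈ 0.5211.

With the extra evidence:
Weight on structural fatigue=true, given the evidence: 0.820325×0.25 = 0.205081
Normalizer over all consistent configurations: 0.575236×0.75 + 0.820325×0.25 = 0.636508
P(structural fatigue | strain alarm, overloaded truck) = 0.205081/0.636508 ≈ 0.3222
— overloaded truck explains away the evidence for structural fatigue.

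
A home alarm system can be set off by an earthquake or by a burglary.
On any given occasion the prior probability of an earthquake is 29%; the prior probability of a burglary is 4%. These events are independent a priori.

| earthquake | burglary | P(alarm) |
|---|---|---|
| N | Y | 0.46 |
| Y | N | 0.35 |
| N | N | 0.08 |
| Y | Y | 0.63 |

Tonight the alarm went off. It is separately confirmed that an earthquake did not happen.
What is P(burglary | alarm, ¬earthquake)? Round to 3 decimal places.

P(burglary | alarm, ¬earthquake) ≈ 0.193

P(alarm | ¬earthquake) = 0.08*0.96 + 0.46*0.04 = 0.076800 + 0.018400 = 0.095200
Of this, 0.018400 comes from 0.46*0.04 (the burglary=true cases).
Hence the posterior is 0.018400/0.095200 ≈ 0.193.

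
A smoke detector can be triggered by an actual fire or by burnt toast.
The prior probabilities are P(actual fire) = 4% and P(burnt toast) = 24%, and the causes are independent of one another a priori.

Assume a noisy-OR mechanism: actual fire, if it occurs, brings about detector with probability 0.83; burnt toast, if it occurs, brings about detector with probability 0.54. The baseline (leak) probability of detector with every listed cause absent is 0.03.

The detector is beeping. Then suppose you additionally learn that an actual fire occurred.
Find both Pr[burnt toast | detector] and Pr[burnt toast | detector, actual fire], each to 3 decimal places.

Pr[burnt toast | detector] ≈ 0.743; Pr[burnt toast | detector, actual fire] ≈ 0.259

Under noisy-OR, P(detector | causes) = 1 − (1−0.03)·∏(1−qᵢ) over the active causes.
Sum P(detector|·) weighted by the priors over the 4 (actual fire, burnt toast) configurations:
  P(detector) = 0.03*0.96*0.76 + 0.5538*0.96*0.24 + 0.8351*0.04*0.76 + 0.924146*0.04*0.24
        = 0.021888 + 0.127596 + 0.025387 + 0.008872 = 0.183743
Keeping only the burnt toast-present terms gives 0.136468, so
  P(burnt toast | detector) = 0.136468 / 0.183743 ≈ 0.743

Now also conditioning on actual fire=true:
Numerator (weight on configurations with burnt toast): 0.924146*0.24 = 0.221795
Normalizer over all consistent configurations: 0.8351*0.76 + 0.924146*0.24 = 0.856471
Posterior = 0.221795 / 0.856471 ≈ 0.259
The drop from 0.743 to 0.259 is the explaining-away (discounting) effect.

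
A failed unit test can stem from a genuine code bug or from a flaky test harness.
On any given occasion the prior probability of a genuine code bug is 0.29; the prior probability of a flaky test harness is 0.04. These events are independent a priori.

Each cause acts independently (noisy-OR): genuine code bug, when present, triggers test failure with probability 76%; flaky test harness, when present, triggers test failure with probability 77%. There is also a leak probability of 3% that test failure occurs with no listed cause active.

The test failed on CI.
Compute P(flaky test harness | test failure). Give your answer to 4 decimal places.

P(flaky test harness | test failure) ≈ 0.1237

Under noisy-OR, P(test failure | causes) = 1 − (1−0.03)·∏(1−qᵢ) over the active causes.
Sum P(test failure|·) weighted by the priors over the 4 (genuine code bug, flaky test harness) configurations:
  P(test failure) = 0.03*0.71*0.96 + 0.7769*0.71*0.04 + 0.7672*0.29*0.96 + 0.946456*0.29*0.04
        = 0.020448 + 0.022064 + 0.213588 + 0.010979 = 0.267079
Configurations with flaky test harness contribute 0.033043, so
  P(flaky test harness | test failure) = 0.033043 / 0.267079 ≈ 0.1237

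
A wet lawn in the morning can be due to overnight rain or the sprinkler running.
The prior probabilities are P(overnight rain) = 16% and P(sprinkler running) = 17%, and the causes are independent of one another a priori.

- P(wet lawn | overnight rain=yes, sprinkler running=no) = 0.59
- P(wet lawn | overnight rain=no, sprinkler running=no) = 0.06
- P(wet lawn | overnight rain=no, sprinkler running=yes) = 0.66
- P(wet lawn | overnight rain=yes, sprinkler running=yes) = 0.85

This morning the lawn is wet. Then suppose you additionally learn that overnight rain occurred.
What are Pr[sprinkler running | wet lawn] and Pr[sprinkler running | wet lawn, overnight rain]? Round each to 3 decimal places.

P(wet lawn) = 0.06×0.84×0.83 + 0.66×0.84×0.17 + 0.59×0.16×0.83 + 0.85×0.16×0.17 = 0.041832 + 0.094248 + 0.078352 + 0.023120 = 0.237552
Restricting to configurations with sprinkler running present: 0.094248 + 0.023120 = 0.117368.
Hence the posterior is 0.117368/0.237552 ≈ 0.494.

Now condition on the additional information:
Sum P(wet lawn|·) weighted by the priors over both values of sprinkler running:
  P(wet lawn | overnight rain) = 0.59*0.83 + 0.85*0.17
        = 0.489700 + 0.144500 = 0.634200
Keeping only the sprinkler running-present terms gives 0.144500, so
  P(sprinkler running | wet lawn, overnight rain) = 0.144500 / 0.634200 ≈ 0.228

Pr[sprinkler running | wet lawn] ≈ 0.494; Pr[sprinkler running | wet lawn, overnight rain] ≈ 0.228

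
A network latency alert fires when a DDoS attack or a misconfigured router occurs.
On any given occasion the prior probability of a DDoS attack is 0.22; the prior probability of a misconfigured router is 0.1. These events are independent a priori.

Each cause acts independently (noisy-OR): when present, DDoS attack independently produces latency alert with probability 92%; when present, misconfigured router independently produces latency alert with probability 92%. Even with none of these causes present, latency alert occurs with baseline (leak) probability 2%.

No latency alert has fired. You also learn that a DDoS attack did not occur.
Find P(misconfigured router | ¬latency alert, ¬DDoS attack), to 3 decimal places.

Under noisy-OR, P(latency alert | causes) = 1 − (1−0.02)·∏(1−qᵢ) over the active causes.
Enumerate both values of misconfigured router and weight by the priors:
  P(¬latency alert | ¬DDoS attack) = 0.98×0.9 + 0.0784×0.1
        = 0.882000 + 0.007840 = 0.889840
Keeping only the misconfigured router-present terms gives 0.007840, so
  P(misconfigured router | ¬latency alert, ¬DDoS attack) = 0.007840 / 0.889840 ≈ 0.009

P(misconfigured router | ¬latency alert, ¬DDoS attack) ≈ 0.009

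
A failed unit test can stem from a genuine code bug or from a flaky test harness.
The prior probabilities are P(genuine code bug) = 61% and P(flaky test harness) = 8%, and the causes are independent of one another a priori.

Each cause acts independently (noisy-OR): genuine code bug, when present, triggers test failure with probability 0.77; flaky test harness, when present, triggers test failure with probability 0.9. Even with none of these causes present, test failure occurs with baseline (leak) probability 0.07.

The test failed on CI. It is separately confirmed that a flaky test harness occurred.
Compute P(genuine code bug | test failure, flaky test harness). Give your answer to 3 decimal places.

Under noisy-OR, P(test failure | causes) = 1 − (1−0.07)·∏(1−qᵢ) over the active causes.
For the numerator, keep only genuine code bug=true terms: 0.97861×0.61 = 0.596952
The normalizing constant is 0.907×0.39 + 0.97861×0.61 = 0.950682
Posterior = 0.596952 / 0.950682 ≈ 0.628

P(genuine code bug | test failure, flaky test harness) ≈ 0.628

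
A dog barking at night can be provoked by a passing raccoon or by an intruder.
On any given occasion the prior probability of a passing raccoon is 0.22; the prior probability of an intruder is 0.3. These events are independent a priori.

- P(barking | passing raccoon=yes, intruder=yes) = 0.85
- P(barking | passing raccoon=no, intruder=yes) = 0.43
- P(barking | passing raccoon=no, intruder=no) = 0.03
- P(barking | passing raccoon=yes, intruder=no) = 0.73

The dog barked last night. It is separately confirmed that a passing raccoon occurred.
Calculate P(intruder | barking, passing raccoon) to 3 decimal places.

P(intruder | barking, passing raccoon) ≈ 0.333

Numerator (weight on configurations with intruder): 0.85×0.3 = 0.255000
Denominator P(barking | passing raccoon): 0.73×0.7 + 0.85×0.3 = 0.766000
Posterior = 0.255000 / 0.766000 ≈ 0.333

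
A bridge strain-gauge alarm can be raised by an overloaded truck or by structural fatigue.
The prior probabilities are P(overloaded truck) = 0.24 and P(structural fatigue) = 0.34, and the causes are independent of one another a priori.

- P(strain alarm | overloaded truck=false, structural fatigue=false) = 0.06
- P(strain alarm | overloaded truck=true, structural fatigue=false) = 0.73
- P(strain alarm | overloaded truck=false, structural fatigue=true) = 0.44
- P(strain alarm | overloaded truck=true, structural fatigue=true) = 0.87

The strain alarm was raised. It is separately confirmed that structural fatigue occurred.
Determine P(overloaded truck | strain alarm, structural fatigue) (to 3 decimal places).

P(strain alarm | structural fatigue) = 0.44*0.76 + 0.87*0.24 = 0.334400 + 0.208800 = 0.543200
The overloaded truck-present share is 0.87*0.24 = 0.208800.
P(overloaded truck | strain alarm, structural fatigue) = 0.208800 / 0.543200 ≈ 0.384

P(overloaded truck | strain alarm, structural fatigue) ≈ 0.384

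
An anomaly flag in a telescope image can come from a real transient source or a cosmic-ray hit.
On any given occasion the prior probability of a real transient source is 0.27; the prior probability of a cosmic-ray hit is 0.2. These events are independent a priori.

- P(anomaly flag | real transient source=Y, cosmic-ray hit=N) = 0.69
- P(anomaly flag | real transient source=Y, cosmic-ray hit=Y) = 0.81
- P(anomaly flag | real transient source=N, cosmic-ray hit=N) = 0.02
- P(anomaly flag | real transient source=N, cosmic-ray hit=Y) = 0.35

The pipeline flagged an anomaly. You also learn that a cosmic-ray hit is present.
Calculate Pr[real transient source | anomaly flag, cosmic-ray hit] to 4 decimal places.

P(anomaly flag | cosmic-ray hit) = 0.35*0.73 + 0.81*0.27 = 0.255500 + 0.218700 = 0.474200
Restricting to configurations with real transient source present: 0.81*0.27 = 0.218700.
So P(real transient source | anomaly flag, cosmic-ray hit) = 0.218700/0.474200 ≈ 0.4612.

Pr[real transient source | anomaly flag, cosmic-ray hit] ≈ 0.4612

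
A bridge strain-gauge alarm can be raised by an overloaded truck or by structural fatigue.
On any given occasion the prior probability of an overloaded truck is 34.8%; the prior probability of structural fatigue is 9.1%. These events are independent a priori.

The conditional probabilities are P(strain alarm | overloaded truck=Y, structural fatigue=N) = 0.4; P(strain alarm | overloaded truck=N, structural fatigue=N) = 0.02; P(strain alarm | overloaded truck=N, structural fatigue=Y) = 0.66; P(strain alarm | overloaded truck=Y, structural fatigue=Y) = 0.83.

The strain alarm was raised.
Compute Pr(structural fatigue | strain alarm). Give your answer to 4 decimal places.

Weight on structural fatigue=true, given the evidence: 0.039159 + 0.026284 = 0.065443
The normalizing constant is 0.02×0.652×0.909 + 0.66×0.652×0.091 + 0.4×0.348×0.909 + 0.83×0.348×0.091 = 0.203829
P(structural fatigue | strain alarm) = 0.065443/0.203829 ≈ 0.3211

Pr(structural fatigue | strain alarm) ≈ 0.3211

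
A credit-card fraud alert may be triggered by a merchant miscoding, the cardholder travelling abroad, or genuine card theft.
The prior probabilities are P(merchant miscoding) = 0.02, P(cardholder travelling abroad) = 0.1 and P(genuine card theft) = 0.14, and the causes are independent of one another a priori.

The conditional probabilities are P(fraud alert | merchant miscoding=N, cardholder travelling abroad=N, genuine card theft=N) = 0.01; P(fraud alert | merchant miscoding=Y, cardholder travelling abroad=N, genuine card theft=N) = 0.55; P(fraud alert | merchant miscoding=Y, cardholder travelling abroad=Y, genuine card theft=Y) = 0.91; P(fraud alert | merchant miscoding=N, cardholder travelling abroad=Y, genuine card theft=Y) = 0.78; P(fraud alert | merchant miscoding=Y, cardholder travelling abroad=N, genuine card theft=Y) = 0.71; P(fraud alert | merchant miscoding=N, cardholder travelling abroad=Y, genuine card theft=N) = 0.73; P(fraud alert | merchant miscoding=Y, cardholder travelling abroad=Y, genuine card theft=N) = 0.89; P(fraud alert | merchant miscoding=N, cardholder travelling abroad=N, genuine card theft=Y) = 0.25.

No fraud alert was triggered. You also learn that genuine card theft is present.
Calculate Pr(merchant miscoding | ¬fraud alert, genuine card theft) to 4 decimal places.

Sum P(¬fraud alert|·) weighted by the priors over the 4 (merchant miscoding, cardholder travelling abroad) configurations:
  P(¬fraud alert | genuine card theft) = 0.75*0.98*0.9 + 0.22*0.98*0.1 + 0.29*0.02*0.9 + 0.09*0.02*0.1
        = 0.661500 + 0.021560 + 0.005220 + 0.000180 = 0.688460
Keeping only the merchant miscoding-present terms gives 0.005400, so
  P(merchant miscoding | ¬fraud alert, genuine card theft) = 0.005400 / 0.688460 ≈ 0.0078

Pr(merchant miscoding | ¬fraud alert, genuine card theft) ≈ 0.0078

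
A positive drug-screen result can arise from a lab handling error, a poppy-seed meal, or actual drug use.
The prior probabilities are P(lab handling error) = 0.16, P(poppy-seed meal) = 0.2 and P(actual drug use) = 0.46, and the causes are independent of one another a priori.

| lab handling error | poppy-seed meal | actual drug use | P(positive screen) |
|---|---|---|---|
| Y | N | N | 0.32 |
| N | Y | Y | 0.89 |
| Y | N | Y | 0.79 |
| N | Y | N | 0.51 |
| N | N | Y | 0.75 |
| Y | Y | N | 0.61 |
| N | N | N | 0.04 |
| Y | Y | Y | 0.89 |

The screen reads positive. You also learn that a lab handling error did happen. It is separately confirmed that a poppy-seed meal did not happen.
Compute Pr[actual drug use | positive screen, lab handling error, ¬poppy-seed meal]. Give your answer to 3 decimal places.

Pr[actual drug use | positive screen, lab handling error, ¬poppy-seed meal] ≈ 0.678

P(positive screen | lab handling error, ¬poppy-seed meal) = 0.32×0.54 + 0.79×0.46 = 0.172800 + 0.363400 = 0.536200
Of this, 0.363400 comes from 0.79×0.46 (the actual drug use=true cases).
Hence the posterior is 0.363400/0.536200 ≈ 0.678.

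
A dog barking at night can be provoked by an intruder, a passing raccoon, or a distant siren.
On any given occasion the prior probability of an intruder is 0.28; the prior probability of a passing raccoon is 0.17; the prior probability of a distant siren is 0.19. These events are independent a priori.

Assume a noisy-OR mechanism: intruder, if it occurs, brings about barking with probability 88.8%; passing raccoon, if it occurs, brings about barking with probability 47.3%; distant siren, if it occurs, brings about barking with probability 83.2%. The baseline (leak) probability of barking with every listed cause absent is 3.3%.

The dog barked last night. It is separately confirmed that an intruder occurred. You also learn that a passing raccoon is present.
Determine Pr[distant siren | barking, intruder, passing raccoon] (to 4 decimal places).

Under noisy-OR, P(barking | causes) = 1 − (1−0.033)·∏(1−qᵢ) over the active causes.
For the numerator, keep only distant siren=true terms: 0.990411×0.19 = 0.188178
Normalizer over all consistent configurations: 0.942924×0.81 + 0.990411×0.19 = 0.951946
P(distant siren | barking, intruder, passing raccoon) = 0.188178/0.951946 ≈ 0.1977

Pr[distant siren | barking, intruder, passing raccoon] ≈ 0.1977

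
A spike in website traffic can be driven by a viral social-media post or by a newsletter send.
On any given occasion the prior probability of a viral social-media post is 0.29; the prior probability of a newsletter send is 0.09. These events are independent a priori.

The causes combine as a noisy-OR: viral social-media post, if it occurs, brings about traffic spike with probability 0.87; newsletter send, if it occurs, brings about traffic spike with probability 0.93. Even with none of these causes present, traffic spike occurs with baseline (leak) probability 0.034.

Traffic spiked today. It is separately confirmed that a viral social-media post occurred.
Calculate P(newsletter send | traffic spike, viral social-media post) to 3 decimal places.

Under noisy-OR, P(traffic spike | causes) = 1 − (1−0.034)·∏(1−qᵢ) over the active causes.
P(traffic spike | viral social-media post) = 0.87442*0.91 + 0.991209*0.09 = 0.795722 + 0.089209 = 0.884931
The newsletter send-present share is 0.991209*0.09 = 0.089209.
P(newsletter send | traffic spike, viral social-media post) = 0.089209 / 0.884931 ≈ 0.101

P(newsletter send | traffic spike, viral social-media post) ≈ 0.101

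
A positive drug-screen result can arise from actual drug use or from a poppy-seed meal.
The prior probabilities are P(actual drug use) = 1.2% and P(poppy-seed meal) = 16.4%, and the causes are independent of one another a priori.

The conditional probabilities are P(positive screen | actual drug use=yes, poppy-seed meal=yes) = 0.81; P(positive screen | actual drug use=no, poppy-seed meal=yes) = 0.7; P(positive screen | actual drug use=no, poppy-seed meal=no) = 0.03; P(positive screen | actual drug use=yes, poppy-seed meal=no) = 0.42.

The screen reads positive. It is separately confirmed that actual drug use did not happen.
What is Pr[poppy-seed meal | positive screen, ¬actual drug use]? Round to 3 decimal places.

Numerator (weight on configurations with poppy-seed meal): 0.7·0.164 = 0.114800
Normalizer over all consistent configurations: 0.03·0.836 + 0.7·0.164 = 0.139880
P(poppy-seed meal | positive screen, ¬actual drug use) = 0.114800/0.139880 ≈ 0.821

Pr[poppy-seed meal | positive screen, ¬actual drug use] ≈ 0.821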